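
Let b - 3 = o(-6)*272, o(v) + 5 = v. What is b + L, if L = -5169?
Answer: -8158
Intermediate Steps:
o(v) = -5 + v
b = -2989 (b = 3 + (-5 - 6)*272 = 3 - 11*272 = 3 - 2992 = -2989)
b + L = -2989 - 5169 = -8158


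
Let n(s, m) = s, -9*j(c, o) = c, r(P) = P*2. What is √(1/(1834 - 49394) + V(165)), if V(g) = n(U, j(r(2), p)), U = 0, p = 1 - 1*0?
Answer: I*√11890/23780 ≈ 0.0045854*I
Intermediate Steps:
p = 1 (p = 1 + 0 = 1)
r(P) = 2*P
j(c, o) = -c/9
V(g) = 0
√(1/(1834 - 49394) + V(165)) = √(1/(1834 - 49394) + 0) = √(1/(-47560) + 0) = √(-1/47560 + 0) = √(-1/47560) = I*√11890/23780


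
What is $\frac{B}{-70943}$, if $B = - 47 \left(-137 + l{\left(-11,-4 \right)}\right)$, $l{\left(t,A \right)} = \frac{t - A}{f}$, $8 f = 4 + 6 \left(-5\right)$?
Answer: $- \frac{82391}{922259} \approx -0.089336$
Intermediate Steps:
$f = - \frac{13}{4}$ ($f = \frac{4 + 6 \left(-5\right)}{8} = \frac{4 - 30}{8} = \frac{1}{8} \left(-26\right) = - \frac{13}{4} \approx -3.25$)
$l{\left(t,A \right)} = - \frac{4 t}{13} + \frac{4 A}{13}$ ($l{\left(t,A \right)} = \frac{t - A}{- \frac{13}{4}} = \left(t - A\right) \left(- \frac{4}{13}\right) = - \frac{4 t}{13} + \frac{4 A}{13}$)
$B = \frac{82391}{13}$ ($B = - 47 \left(-137 + \left(\left(- \frac{4}{13}\right) \left(-11\right) + \frac{4}{13} \left(-4\right)\right)\right) = - 47 \left(-137 + \left(\frac{44}{13} - \frac{16}{13}\right)\right) = - 47 \left(-137 + \frac{28}{13}\right) = \left(-47\right) \left(- \frac{1753}{13}\right) = \frac{82391}{13} \approx 6337.8$)
$\frac{B}{-70943} = \frac{82391}{13 \left(-70943\right)} = \frac{82391}{13} \left(- \frac{1}{70943}\right) = - \frac{82391}{922259}$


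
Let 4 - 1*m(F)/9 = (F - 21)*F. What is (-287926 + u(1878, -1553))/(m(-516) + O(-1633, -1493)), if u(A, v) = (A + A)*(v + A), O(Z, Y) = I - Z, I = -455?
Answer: -466387/1246307 ≈ -0.37422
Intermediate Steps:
O(Z, Y) = -455 - Z
u(A, v) = 2*A*(A + v) (u(A, v) = (2*A)*(A + v) = 2*A*(A + v))
m(F) = 36 - 9*F*(-21 + F) (m(F) = 36 - 9*(F - 21)*F = 36 - 9*(-21 + F)*F = 36 - 9*F*(-21 + F))
(-287926 + u(1878, -1553))/(m(-516) + O(-1633, -1493)) = (-287926 + 2*1878*(1878 - 1553))/((36 - 9*(-516)**2 + 189*(-516)) + (-455 - 1*(-1633))) = (-287926 + 2*1878*325)/((36 - 9*266256 - 97524) + (-455 + 1633)) = (-287926 + 1220700)/((36 - 2396304 - 97524) + 1178) = 932774/(-2493792 + 1178) = 932774/(-2492614) = 932774*(-1/2492614) = -466387/1246307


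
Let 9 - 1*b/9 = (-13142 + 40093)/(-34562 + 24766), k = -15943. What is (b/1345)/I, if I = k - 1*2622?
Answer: -207207/48921077060 ≈ -4.2355e-6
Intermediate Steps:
b = 1036035/9796 (b = 81 - 9*(-13142 + 40093)/(-34562 + 24766) = 81 - 242559/(-9796) = 81 - 242559*(-1)/9796 = 81 - 9*(-26951/9796) = 81 + 242559/9796 = 1036035/9796 ≈ 105.76)
I = -18565 (I = -15943 - 1*2622 = -15943 - 2622 = -18565)
(b/1345)/I = ((1036035/9796)/1345)/(-18565) = ((1036035/9796)*(1/1345))*(-1/18565) = (207207/2635124)*(-1/18565) = -207207/48921077060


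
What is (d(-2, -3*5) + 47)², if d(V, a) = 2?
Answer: 2401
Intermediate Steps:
(d(-2, -3*5) + 47)² = (2 + 47)² = 49² = 2401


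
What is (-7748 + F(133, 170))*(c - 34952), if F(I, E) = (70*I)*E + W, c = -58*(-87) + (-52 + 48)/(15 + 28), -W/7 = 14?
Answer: -2025202399548/43 ≈ -4.7098e+10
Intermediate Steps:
W = -98 (W = -7*14 = -98)
c = 216974/43 (c = 5046 - 4/43 = 216974/43 ≈ 5045.9)
F(I, E) = -98 + 70*E*I (F(I, E) = (70*I)*E - 98 = 70*E*I - 98 = -98 + 70*E*I)
(-7748 + F(133, 170))*(c - 34952) = (-7748 + (-98 + 70*170*133))*(216974/43 - 34952) = (-7748 + (-98 + 1582700))*(-1285962/43) = (-7748 + 1582602)*(-1285962/43) = 1574854*(-1285962/43) = -2025202399548/43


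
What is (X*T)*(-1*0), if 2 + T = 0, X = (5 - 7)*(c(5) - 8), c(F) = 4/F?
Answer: 0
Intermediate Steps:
X = 72/5 (X = (5 - 7)*(4/5 - 8) = -2*(4*(⅕) - 8) = -2*(⅘ - 8) = -2*(-36/5) = 72/5 ≈ 14.400)
T = -2 (T = -2 + 0 = -2)
(X*T)*(-1*0) = ((72/5)*(-2))*(-1*0) = -144/5*0 = 0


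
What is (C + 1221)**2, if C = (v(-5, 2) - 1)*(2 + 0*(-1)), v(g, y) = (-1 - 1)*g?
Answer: 1535121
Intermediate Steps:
v(g, y) = -2*g
C = 18 (C = (-2*(-5) - 1)*(2 + 0*(-1)) = (10 - 1)*(2 + 0) = 9*2 = 18)
(C + 1221)**2 = (18 + 1221)**2 = 1239**2 = 1535121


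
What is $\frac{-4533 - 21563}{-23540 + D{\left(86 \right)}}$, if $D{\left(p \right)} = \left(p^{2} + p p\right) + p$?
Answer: $\frac{13048}{4331} \approx 3.0127$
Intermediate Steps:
$D{\left(p \right)} = p + 2 p^{2}$ ($D{\left(p \right)} = \left(p^{2} + p^{2}\right) + p = 2 p^{2} + p = p + 2 p^{2}$)
$\frac{-4533 - 21563}{-23540 + D{\left(86 \right)}} = \frac{-4533 - 21563}{-23540 + 86 \left(1 + 2 \cdot 86\right)} = - \frac{26096}{-23540 + 86 \left(1 + 172\right)} = - \frac{26096}{-23540 + 86 \cdot 173} = - \frac{26096}{-23540 + 14878} = - \frac{26096}{-8662} = \left(-26096\right) \left(- \frac{1}{8662}\right) = \frac{13048}{4331}$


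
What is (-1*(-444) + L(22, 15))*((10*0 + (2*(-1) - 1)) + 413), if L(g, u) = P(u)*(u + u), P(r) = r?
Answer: 366540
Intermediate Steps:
L(g, u) = 2*u² (L(g, u) = u*(u + u) = u*(2*u) = 2*u²)
(-1*(-444) + L(22, 15))*((10*0 + (2*(-1) - 1)) + 413) = (-1*(-444) + 2*15²)*((10*0 + (2*(-1) - 1)) + 413) = (444 + 2*225)*((0 + (-2 - 1)) + 413) = (444 + 450)*((0 - 3) + 413) = 894*(-3 + 413) = 894*410 = 366540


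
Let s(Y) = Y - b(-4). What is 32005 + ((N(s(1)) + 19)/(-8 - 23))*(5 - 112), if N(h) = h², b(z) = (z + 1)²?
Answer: 1001036/31 ≈ 32291.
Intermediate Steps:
b(z) = (1 + z)²
s(Y) = -9 + Y (s(Y) = Y - (1 - 4)² = Y - 1*(-3)² = Y - 1*9 = Y - 9 = -9 + Y)
32005 + ((N(s(1)) + 19)/(-8 - 23))*(5 - 112) = 32005 + (((-9 + 1)² + 19)/(-8 - 23))*(5 - 112) = 32005 + (((-8)² + 19)/(-31))*(-107) = 32005 + ((64 + 19)*(-1/31))*(-107) = 32005 + (83*(-1/31))*(-107) = 32005 - 83/31*(-107) = 32005 + 8881/31 = 1001036/31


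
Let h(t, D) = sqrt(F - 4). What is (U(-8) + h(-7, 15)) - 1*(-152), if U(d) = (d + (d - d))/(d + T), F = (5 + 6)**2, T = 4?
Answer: 154 + 3*sqrt(13) ≈ 164.82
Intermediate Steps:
F = 121 (F = 11**2 = 121)
h(t, D) = 3*sqrt(13) (h(t, D) = sqrt(121 - 4) = sqrt(117) = 3*sqrt(13))
U(d) = d/(4 + d) (U(d) = (d + (d - d))/(d + 4) = (d + 0)/(4 + d) = d/(4 + d))
(U(-8) + h(-7, 15)) - 1*(-152) = (-8/(4 - 8) + 3*sqrt(13)) - 1*(-152) = (-8/(-4) + 3*sqrt(13)) + 152 = (-8*(-1/4) + 3*sqrt(13)) + 152 = (2 + 3*sqrt(13)) + 152 = 154 + 3*sqrt(13)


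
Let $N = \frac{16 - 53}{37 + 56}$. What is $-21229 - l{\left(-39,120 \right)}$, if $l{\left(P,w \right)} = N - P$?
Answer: $- \frac{1977887}{93} \approx -21268.0$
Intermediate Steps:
$N = - \frac{37}{93} \approx -0.39785$
$l{\left(P,w \right)} = - \frac{37}{93} - P$
$-21229 - l{\left(-39,120 \right)} = -21229 - \left(- \frac{37}{93} - -39\right) = -21229 - \left(- \frac{37}{93} + 39\right) = -21229 - \frac{3590}{93} = - \frac{1977887}{93}$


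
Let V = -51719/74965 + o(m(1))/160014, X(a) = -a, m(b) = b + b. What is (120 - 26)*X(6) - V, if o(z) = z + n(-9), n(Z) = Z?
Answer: -6757157234819/11995449510 ≈ -563.31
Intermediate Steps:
m(b) = 2*b
o(z) = -9 + z (o(z) = z - 9 = -9 + z)
V = -8276288821/11995449510 (V = -51719/74965 + (-9 + 2*1)/160014 = -51719*1/74965 + (-9 + 2)*(1/160014) = -51719/74965 - 7*1/160014 = -51719/74965 - 7/160014 = -8276288821/11995449510 ≈ -0.68995)
(120 - 26)*X(6) - V = (120 - 26)*(-1*6) - 1*(-8276288821/11995449510) = 94*(-6) + 8276288821/11995449510 = -564 + 8276288821/11995449510 = -6757157234819/11995449510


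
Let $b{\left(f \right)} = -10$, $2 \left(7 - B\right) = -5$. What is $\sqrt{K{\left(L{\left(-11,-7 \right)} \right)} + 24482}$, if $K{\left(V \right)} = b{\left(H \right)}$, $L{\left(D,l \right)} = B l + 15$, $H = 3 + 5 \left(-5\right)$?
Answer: $2 \sqrt{6118} \approx 156.44$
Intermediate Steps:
$B = \frac{19}{2}$ ($B = 7 - - \frac{5}{2} = 7 + \frac{5}{2} = \frac{19}{2} \approx 9.5$)
$H = -22$ ($H = 3 - 25 = -22$)
$L{\left(D,l \right)} = 15 + \frac{19 l}{2}$ ($L{\left(D,l \right)} = \frac{19 l}{2} + 15 = 15 + \frac{19 l}{2}$)
$K{\left(V \right)} = -10$
$\sqrt{K{\left(L{\left(-11,-7 \right)} \right)} + 24482} = \sqrt{-10 + 24482} = \sqrt{24472} = 2 \sqrt{6118}$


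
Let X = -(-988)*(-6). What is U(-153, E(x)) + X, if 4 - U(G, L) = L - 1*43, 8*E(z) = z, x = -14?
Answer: -23517/4 ≈ -5879.3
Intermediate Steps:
E(z) = z/8
U(G, L) = 47 - L (U(G, L) = 4 - (L - 1*43) = 4 - (L - 43) = 4 - (-43 + L) = 4 + (43 - L) = 47 - L)
X = -5928 (X = -247*24 = -5928)
U(-153, E(x)) + X = (47 - (-14)/8) - 5928 = (47 - 1*(-7/4)) - 5928 = (47 + 7/4) - 5928 = 195/4 - 5928 = -23517/4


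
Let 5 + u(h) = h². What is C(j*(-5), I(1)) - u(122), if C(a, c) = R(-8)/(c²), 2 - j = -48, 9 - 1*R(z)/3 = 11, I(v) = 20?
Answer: -2975803/200 ≈ -14879.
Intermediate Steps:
R(z) = -6 (R(z) = 27 - 3*11 = 27 - 33 = -6)
j = 50 (j = 2 - 1*(-48) = 2 + 48 = 50)
C(a, c) = -6/c²
u(h) = -5 + h²
C(j*(-5), I(1)) - u(122) = -6/20² - (-5 + 122²) = -6*1/400 - (-5 + 14884) = -3/200 - 1*14879 = -3/200 - 14879 = -2975803/200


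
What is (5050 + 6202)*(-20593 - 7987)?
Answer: -321582160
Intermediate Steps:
(5050 + 6202)*(-20593 - 7987) = 11252*(-28580) = -321582160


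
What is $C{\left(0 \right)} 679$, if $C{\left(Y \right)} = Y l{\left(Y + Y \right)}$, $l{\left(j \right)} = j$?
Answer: $0$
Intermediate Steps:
$C{\left(Y \right)} = 2 Y^{2}$ ($C{\left(Y \right)} = Y \left(Y + Y\right) = Y 2 Y = 2 Y^{2}$)
$C{\left(0 \right)} 679 = 2 \cdot 0^{2} \cdot 679 = 2 \cdot 0 \cdot 679 = 0 \cdot 679 = 0$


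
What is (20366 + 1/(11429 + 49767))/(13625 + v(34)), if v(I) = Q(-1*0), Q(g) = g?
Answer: 1246317737/833795500 ≈ 1.4948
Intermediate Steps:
v(I) = 0 (v(I) = -1*0 = 0)
(20366 + 1/(11429 + 49767))/(13625 + v(34)) = (20366 + 1/(11429 + 49767))/(13625 + 0) = (20366 + 1/61196)/13625 = (20366 + 1/61196)*(1/13625) = (1246317737/61196)*(1/13625) = 1246317737/833795500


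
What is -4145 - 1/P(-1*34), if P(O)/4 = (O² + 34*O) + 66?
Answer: -1094281/264 ≈ -4145.0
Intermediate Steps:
P(O) = 264 + 4*O² + 136*O (P(O) = 4*((O² + 34*O) + 66) = 4*(66 + O² + 34*O) = 264 + 4*O² + 136*O)
-4145 - 1/P(-1*34) = -4145 - 1/(264 + 4*(-1*34)² + 136*(-1*34)) = -4145 - 1/(264 + 4*(-34)² + 136*(-34)) = -4145 - 1/(264 + 4*1156 - 4624) = -4145 - 1/(264 + 4624 - 4624) = -4145 - 1/264 = -1094281/264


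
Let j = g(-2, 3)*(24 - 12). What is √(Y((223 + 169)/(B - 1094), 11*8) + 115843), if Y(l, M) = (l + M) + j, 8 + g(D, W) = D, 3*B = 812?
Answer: √176637106295/1235 ≈ 340.31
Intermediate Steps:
B = 812/3 (B = (⅓)*812 = 812/3 ≈ 270.67)
g(D, W) = -8 + D
j = -120 (j = (-8 - 2)*(24 - 12) = -10*12 = -120)
Y(l, M) = -120 + M + l (Y(l, M) = (l + M) - 120 = (M + l) - 120 = -120 + M + l)
√(Y((223 + 169)/(B - 1094), 11*8) + 115843) = √((-120 + 11*8 + (223 + 169)/(812/3 - 1094)) + 115843) = √((-120 + 88 + 392/(-2470/3)) + 115843) = √((-120 + 88 + 392*(-3/2470)) + 115843) = √((-120 + 88 - 588/1235) + 115843) = √(-40108/1235 + 115843) = √(143025997/1235) = √176637106295/1235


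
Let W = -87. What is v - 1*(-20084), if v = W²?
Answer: 27653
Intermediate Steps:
v = 7569 (v = (-87)² = 7569)
v - 1*(-20084) = 7569 - 1*(-20084) = 7569 + 20084 = 27653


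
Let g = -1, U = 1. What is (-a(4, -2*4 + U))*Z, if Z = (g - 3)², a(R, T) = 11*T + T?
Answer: 1344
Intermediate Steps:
a(R, T) = 12*T
Z = 16 (Z = (-1 - 3)² = (-4)² = 16)
(-a(4, -2*4 + U))*Z = -12*(-2*4 + 1)*16 = -12*(-8 + 1)*16 = -12*(-7)*16 = -1*(-84)*16 = 84*16 = 1344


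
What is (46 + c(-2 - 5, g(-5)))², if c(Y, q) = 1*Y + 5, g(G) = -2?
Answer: 1936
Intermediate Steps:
c(Y, q) = 5 + Y (c(Y, q) = Y + 5 = 5 + Y)
(46 + c(-2 - 5, g(-5)))² = (46 + (5 + (-2 - 5)))² = (46 + (5 - 7))² = (46 - 2)² = 44² = 1936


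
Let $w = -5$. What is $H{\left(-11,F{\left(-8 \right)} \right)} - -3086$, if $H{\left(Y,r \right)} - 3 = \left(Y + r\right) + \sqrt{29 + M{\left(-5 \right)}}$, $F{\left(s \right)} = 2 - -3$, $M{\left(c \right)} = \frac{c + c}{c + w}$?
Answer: $3083 + \sqrt{30} \approx 3088.5$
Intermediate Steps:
$M{\left(c \right)} = \frac{2 c}{-5 + c}$ ($M{\left(c \right)} = \frac{c + c}{c - 5} = \frac{2 c}{-5 + c}$)
$F{\left(s \right)} = 5$ ($F{\left(s \right)} = 2 + 3 = 5$)
$H{\left(Y,r \right)} = 3 + Y + r + \sqrt{30}$ ($H{\left(Y,r \right)} = 3 + \left(\left(Y + r\right) + \sqrt{29 + 2 \left(-5\right) \frac{1}{-5 - 5}}\right) = 3 + \left(\left(Y + r\right) + \sqrt{29 + 2 \left(-5\right) \frac{1}{-10}}\right) = 3 + \left(\left(Y + r\right) + \sqrt{29 + 2 \left(-5\right) \left(- \frac{1}{10}\right)}\right) = 3 + \left(\left(Y + r\right) + \sqrt{29 + 1}\right) = 3 + \left(\left(Y + r\right) + \sqrt{30}\right) = 3 + \left(Y + r + \sqrt{30}\right) = 3 + Y + r + \sqrt{30}$)
$H{\left(-11,F{\left(-8 \right)} \right)} - -3086 = \left(3 - 11 + 5 + \sqrt{30}\right) - -3086 = \left(-3 + \sqrt{30}\right) + 3086 = 3083 + \sqrt{30}$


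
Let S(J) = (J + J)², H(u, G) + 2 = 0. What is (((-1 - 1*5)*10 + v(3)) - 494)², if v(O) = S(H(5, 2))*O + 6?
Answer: 250000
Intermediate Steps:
H(u, G) = -2 (H(u, G) = -2 + 0 = -2)
S(J) = 4*J² (S(J) = (2*J)² = 4*J²)
v(O) = 6 + 16*O (v(O) = (4*(-2)²)*O + 6 = (4*4)*O + 6 = 16*O + 6 = 6 + 16*O)
(((-1 - 1*5)*10 + v(3)) - 494)² = (((-1 - 1*5)*10 + (6 + 16*3)) - 494)² = (((-1 - 5)*10 + (6 + 48)) - 494)² = ((-6*10 + 54) - 494)² = ((-60 + 54) - 494)² = (-6 - 494)² = (-500)² = 250000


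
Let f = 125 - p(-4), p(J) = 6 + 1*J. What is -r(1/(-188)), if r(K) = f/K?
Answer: 23124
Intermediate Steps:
p(J) = 6 + J
f = 123 (f = 125 - (6 - 4) = 125 - 1*2 = 125 - 2 = 123)
r(K) = 123/K
-r(1/(-188)) = -123/(1/(-188)) = -123/(-1/188) = -123*(-188) = -1*(-23124) = 23124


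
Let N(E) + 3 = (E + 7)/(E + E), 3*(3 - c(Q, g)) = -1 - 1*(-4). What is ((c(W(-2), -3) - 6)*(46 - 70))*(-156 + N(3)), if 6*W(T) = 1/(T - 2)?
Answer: -15104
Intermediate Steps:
W(T) = 1/(6*(-2 + T)) (W(T) = 1/(6*(T - 2)) = 1/(6*(-2 + T)))
c(Q, g) = 2 (c(Q, g) = 3 - (-1 - 1*(-4))/3 = 3 - (-1 + 4)/3 = 3 - ⅓*3 = 3 - 1 = 2)
N(E) = -3 + (7 + E)/(2*E) (N(E) = -3 + (E + 7)/(E + E) = -3 + (7 + E)/((2*E)) = -3 + (7 + E)*(1/(2*E)) = -3 + (7 + E)/(2*E))
((c(W(-2), -3) - 6)*(46 - 70))*(-156 + N(3)) = ((2 - 6)*(46 - 70))*(-156 + (½)*(7 - 5*3)/3) = (-4*(-24))*(-156 + (½)*(⅓)*(7 - 15)) = 96*(-156 + (½)*(⅓)*(-8)) = 96*(-156 - 4/3) = 96*(-472/3) = -15104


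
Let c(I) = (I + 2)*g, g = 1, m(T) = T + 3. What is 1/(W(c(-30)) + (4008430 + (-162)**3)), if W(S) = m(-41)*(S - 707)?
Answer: -1/215168 ≈ -4.6475e-6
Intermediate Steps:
m(T) = 3 + T
c(I) = 2 + I (c(I) = (I + 2)*1 = (2 + I)*1 = 2 + I)
W(S) = 26866 - 38*S (W(S) = (3 - 41)*(S - 707) = -38*(-707 + S) = 26866 - 38*S)
1/(W(c(-30)) + (4008430 + (-162)**3)) = 1/((26866 - 38*(2 - 30)) + (4008430 + (-162)**3)) = 1/((26866 - 38*(-28)) + (4008430 - 4251528)) = 1/((26866 + 1064) - 243098) = 1/(27930 - 243098) = 1/(-215168) = -1/215168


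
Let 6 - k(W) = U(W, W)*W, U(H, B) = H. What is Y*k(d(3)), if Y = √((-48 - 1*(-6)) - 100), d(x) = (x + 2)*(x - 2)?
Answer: -19*I*√142 ≈ -226.41*I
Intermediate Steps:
d(x) = (-2 + x)*(2 + x) (d(x) = (2 + x)*(-2 + x) = (-2 + x)*(2 + x))
k(W) = 6 - W² (k(W) = 6 - W*W = 6 - W²)
Y = I*√142 (Y = √((-48 + 6) - 100) = √(-42 - 100) = √(-142) = I*√142 ≈ 11.916*I)
Y*k(d(3)) = (I*√142)*(6 - (-4 + 3²)²) = (I*√142)*(6 - (-4 + 9)²) = (I*√142)*(6 - 1*5²) = (I*√142)*(6 - 1*25) = (I*√142)*(6 - 25) = (I*√142)*(-19) = -19*I*√142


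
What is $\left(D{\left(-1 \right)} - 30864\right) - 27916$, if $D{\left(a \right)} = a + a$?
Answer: $-58782$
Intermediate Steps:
$D{\left(a \right)} = 2 a$
$\left(D{\left(-1 \right)} - 30864\right) - 27916 = \left(2 \left(-1\right) - 30864\right) - 27916 = \left(-2 - 30864\right) - 27916 = -30866 - 27916 = -58782$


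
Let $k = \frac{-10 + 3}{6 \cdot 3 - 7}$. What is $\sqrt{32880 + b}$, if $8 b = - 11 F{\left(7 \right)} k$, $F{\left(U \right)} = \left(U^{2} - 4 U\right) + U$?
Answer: $\frac{\sqrt{131618}}{2} \approx 181.4$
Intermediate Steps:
$F{\left(U \right)} = U^{2} - 3 U$
$k = - \frac{7}{11}$ ($k = - \frac{7}{18 - 7} = - \frac{7}{11} \approx -0.63636$)
$b = \frac{49}{2}$ ($b = \frac{- 11 \cdot 7 \left(-3 + 7\right) \left(- \frac{7}{11}\right)}{8} = \frac{- 11 \cdot 7 \cdot 4 \left(- \frac{7}{11}\right)}{8} = \frac{\left(-11\right) 28 \left(- \frac{7}{11}\right)}{8} = \frac{\left(-308\right) \left(- \frac{7}{11}\right)}{8} = \frac{1}{8} \cdot 196 = \frac{49}{2} \approx 24.5$)
$\sqrt{32880 + b} = \sqrt{32880 + \frac{49}{2}} = \sqrt{\frac{65809}{2}} = \frac{\sqrt{131618}}{2}$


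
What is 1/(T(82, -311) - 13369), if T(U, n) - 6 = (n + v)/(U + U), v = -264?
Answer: -164/2192107 ≈ -7.4814e-5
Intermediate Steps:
T(U, n) = 6 + (-264 + n)/(2*U) (T(U, n) = 6 + (n - 264)/(U + U) = 6 + (-264 + n)/((2*U)) = 6 + (-264 + n)*(1/(2*U)) = 6 + (-264 + n)/(2*U))
1/(T(82, -311) - 13369) = 1/((1/2)*(-264 - 311 + 12*82)/82 - 13369) = 1/((1/2)*(1/82)*(-264 - 311 + 984) - 13369) = 1/((1/2)*(1/82)*409 - 13369) = 1/(409/164 - 13369) = 1/(-2192107/164) = -164/2192107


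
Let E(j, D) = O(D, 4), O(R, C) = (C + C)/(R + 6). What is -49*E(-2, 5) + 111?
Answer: 829/11 ≈ 75.364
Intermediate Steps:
O(R, C) = 2*C/(6 + R) (O(R, C) = (2*C)/(6 + R) = 2*C/(6 + R))
E(j, D) = 8/(6 + D) (E(j, D) = 2*4/(6 + D) = 8/(6 + D))
-49*E(-2, 5) + 111 = -392/(6 + 5) + 111 = -392/11 + 111 = 829/11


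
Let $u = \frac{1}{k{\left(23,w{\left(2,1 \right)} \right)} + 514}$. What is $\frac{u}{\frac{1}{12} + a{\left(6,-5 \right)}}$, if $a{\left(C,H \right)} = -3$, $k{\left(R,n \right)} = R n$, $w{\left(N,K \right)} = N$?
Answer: $- \frac{3}{4900} \approx -0.00061224$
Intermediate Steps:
$u = \frac{1}{560}$ ($u = \frac{1}{23 \cdot 2 + 514} = \frac{1}{46 + 514} = \frac{1}{560} \approx 0.0017857$)
$\frac{u}{\frac{1}{12} + a{\left(6,-5 \right)}} = \frac{1}{560 \left(\frac{1}{12} - 3\right)} = \frac{1}{560 \left(- \frac{35}{12}\right)} = \frac{1}{560} \left(- \frac{12}{35}\right) = - \frac{3}{4900}$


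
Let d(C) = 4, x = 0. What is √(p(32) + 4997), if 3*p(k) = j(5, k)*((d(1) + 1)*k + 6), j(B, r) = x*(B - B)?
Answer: √4997 ≈ 70.689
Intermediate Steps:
j(B, r) = 0 (j(B, r) = 0*(B - B) = 0*0 = 0)
p(k) = 0 (p(k) = (0*((4 + 1)*k + 6))/3 = (0*(5*k + 6))/3 = (0*(6 + 5*k))/3 = (⅓)*0 = 0)
√(p(32) + 4997) = √(0 + 4997) = √4997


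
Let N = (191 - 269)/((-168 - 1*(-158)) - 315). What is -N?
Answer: -6/25 ≈ -0.24000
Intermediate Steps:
N = 6/25 (N = -78/((-168 + 158) - 315) = -78/(-10 - 315) = -78/(-325) = -78*(-1/325) = 6/25 ≈ 0.24000)
-N = -1*6/25 = -6/25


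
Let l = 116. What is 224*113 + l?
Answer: 25428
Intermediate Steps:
224*113 + l = 224*113 + 116 = 25312 + 116 = 25428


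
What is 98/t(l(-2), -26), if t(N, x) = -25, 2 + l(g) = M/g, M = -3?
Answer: -98/25 ≈ -3.9200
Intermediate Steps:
l(g) = -2 - 3/g
98/t(l(-2), -26) = 98/(-25) = 98*(-1/25) = -98/25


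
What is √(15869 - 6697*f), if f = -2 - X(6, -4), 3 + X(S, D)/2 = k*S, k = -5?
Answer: I*√412739 ≈ 642.45*I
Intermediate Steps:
X(S, D) = -6 - 10*S (X(S, D) = -6 + 2*(-5*S) = -6 - 10*S)
f = 64 (f = -2 - (-6 - 10*6) = -2 - (-6 - 60) = -2 - 1*(-66) = -2 + 66 = 64)
√(15869 - 6697*f) = √(15869 - 6697*64) = √(15869 - 428608) = √(-412739) = I*√412739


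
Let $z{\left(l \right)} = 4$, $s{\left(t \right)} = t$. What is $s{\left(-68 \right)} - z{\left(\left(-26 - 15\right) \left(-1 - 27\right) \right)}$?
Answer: $-72$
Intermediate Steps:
$s{\left(-68 \right)} - z{\left(\left(-26 - 15\right) \left(-1 - 27\right) \right)} = -68 - 4 = -72$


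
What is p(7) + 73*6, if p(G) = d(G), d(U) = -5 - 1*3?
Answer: 430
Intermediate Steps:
d(U) = -8 (d(U) = -5 - 3 = -8)
p(G) = -8
p(7) + 73*6 = -8 + 73*6 = -8 + 438 = 430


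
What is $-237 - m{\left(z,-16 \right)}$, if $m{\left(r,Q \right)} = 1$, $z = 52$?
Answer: $-238$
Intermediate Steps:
$-237 - m{\left(z,-16 \right)} = -237 - 1 = -238$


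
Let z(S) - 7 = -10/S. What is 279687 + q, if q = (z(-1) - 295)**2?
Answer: 356971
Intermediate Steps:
z(S) = 7 - 10/S
q = 77284 (q = ((7 - 10/(-1)) - 295)**2 = ((7 - 10*(-1)) - 295)**2 = ((7 + 10) - 295)**2 = (17 - 295)**2 = (-278)**2 = 77284)
279687 + q = 279687 + 77284 = 356971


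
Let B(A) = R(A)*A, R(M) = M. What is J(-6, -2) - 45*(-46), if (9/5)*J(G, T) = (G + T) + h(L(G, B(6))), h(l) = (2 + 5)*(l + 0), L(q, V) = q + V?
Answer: 19640/9 ≈ 2182.2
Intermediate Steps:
B(A) = A² (B(A) = A*A = A²)
L(q, V) = V + q
h(l) = 7*l
J(G, T) = 140 + 5*T/9 + 40*G/9 (J(G, T) = 5*((G + T) + 7*(6² + G))/9 = 5*((G + T) + 7*(36 + G))/9 = 5*((G + T) + (252 + 7*G))/9 = 5*(252 + T + 8*G)/9 = 140 + 5*T/9 + 40*G/9)
J(-6, -2) - 45*(-46) = (140 + (5/9)*(-2) + (40/9)*(-6)) - 45*(-46) = (140 - 10/9 - 80/3) + 2070 = 1010/9 + 2070 = 19640/9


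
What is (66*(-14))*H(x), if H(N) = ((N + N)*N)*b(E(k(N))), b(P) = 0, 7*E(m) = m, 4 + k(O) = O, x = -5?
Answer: 0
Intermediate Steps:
k(O) = -4 + O
E(m) = m/7
H(N) = 0 (H(N) = ((N + N)*N)*0 = ((2*N)*N)*0 = (2*N²)*0 = 0)
(66*(-14))*H(x) = (66*(-14))*0 = -924*0 = 0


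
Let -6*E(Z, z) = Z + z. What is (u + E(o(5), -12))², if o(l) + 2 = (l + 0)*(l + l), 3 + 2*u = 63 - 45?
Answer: 9/4 ≈ 2.2500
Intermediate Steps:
u = 15/2 (u = -3/2 + (63 - 45)/2 = -3/2 + (½)*18 = -3/2 + 9 = 15/2 ≈ 7.5000)
o(l) = -2 + 2*l² (o(l) = -2 + (l + 0)*(l + l) = -2 + l*(2*l) = -2 + 2*l²)
E(Z, z) = -Z/6 - z/6 (E(Z, z) = -(Z + z)/6 = -Z/6 - z/6)
(u + E(o(5), -12))² = (15/2 + (-(-2 + 2*5²)/6 - ⅙*(-12)))² = (15/2 + (-(-2 + 2*25)/6 + 2))² = (15/2 + (-(-2 + 50)/6 + 2))² = (15/2 + (-⅙*48 + 2))² = (15/2 + (-8 + 2))² = (15/2 - 6)² = (3/2)² = 9/4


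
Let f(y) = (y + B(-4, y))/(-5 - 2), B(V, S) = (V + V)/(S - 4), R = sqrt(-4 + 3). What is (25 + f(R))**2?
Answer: 1237232/2023 - 147150*I/14161 ≈ 611.58 - 10.391*I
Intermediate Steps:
R = I (R = sqrt(-1) = I ≈ 1.0*I)
B(V, S) = 2*V/(-4 + S) (B(V, S) = (2*V)/(-4 + S) = 2*V/(-4 + S))
f(y) = -y/7 + 8/(7*(-4 + y)) (f(y) = (y + 2*(-4)/(-4 + y))/(-5 - 2) = (y - 8/(-4 + y))/(-7) = (y - 8/(-4 + y))*(-1/7) = -y/7 + 8/(7*(-4 + y)))
(25 + f(R))**2 = (25 + (8 - I*(-4 + I))/(7*(-4 + I)))**2 = (25 + ((-4 - I)/17)*(8 - I*(-4 + I))/7)**2 = (25 + (-4 - I)*(8 - I*(-4 + I))/119)**2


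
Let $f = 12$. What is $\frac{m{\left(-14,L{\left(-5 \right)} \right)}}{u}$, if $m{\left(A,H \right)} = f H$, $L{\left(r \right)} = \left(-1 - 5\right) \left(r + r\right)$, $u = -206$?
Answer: $- \frac{360}{103} \approx -3.4951$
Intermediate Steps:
$L{\left(r \right)} = - 12 r$ ($L{\left(r \right)} = - 6 \cdot 2 r = - 12 r$)
$m{\left(A,H \right)} = 12 H$
$\frac{m{\left(-14,L{\left(-5 \right)} \right)}}{u} = \frac{12 \left(\left(-12\right) \left(-5\right)\right)}{-206} = 12 \cdot 60 \left(- \frac{1}{206}\right) = 720 \left(- \frac{1}{206}\right) = - \frac{360}{103}$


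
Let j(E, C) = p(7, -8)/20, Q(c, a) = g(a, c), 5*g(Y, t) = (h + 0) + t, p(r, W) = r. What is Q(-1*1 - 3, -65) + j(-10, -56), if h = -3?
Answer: -21/20 ≈ -1.0500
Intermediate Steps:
g(Y, t) = -⅗ + t/5 (g(Y, t) = ((-3 + 0) + t)/5 = (-3 + t)/5 = -⅗ + t/5)
Q(c, a) = -⅗ + c/5
j(E, C) = 7/20
Q(-1*1 - 3, -65) + j(-10, -56) = (-⅗ + (-1*1 - 3)/5) + 7/20 = (-⅗ + (-1 - 3)/5) + 7/20 = (-⅗ + (⅕)*(-4)) + 7/20 = (-⅗ - ⅘) + 7/20 = -7/5 + 7/20 = -21/20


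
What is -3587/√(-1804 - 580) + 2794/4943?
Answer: 2794/4943 + 3587*I*√149/596 ≈ 0.56524 + 73.465*I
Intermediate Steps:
-3587/√(-1804 - 580) + 2794/4943 = -3587*(-I*√149/596) + 2794*(1/4943) = -3587*(-I*√149/596) + 2794/4943 = -(-3587)*I*√149/596 + 2794/4943 = 3587*I*√149/596 + 2794/4943 = 2794/4943 + 3587*I*√149/596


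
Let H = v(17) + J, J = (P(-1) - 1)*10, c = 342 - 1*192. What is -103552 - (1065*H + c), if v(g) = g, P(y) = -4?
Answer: -68557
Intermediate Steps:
c = 150 (c = 342 - 192 = 150)
J = -50 (J = (-4 - 1)*10 = -5*10 = -50)
H = -33 (H = 17 - 50 = -33)
-103552 - (1065*H + c) = -103552 - (1065*(-33) + 150) = -103552 - (-35145 + 150) = -103552 - 1*(-34995) = -103552 + 34995 = -68557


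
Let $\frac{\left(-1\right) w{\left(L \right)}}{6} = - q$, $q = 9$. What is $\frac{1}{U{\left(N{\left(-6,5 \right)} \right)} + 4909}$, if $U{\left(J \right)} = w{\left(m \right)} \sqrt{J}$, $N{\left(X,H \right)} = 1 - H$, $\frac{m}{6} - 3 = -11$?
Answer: $\frac{4909}{24109945} - \frac{108 i}{24109945} \approx 0.00020361 - 4.4795 \cdot 10^{-6} i$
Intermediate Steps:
$m = -48$ ($m = 18 + 6 \left(-11\right) = 18 - 66 = -48$)
$w{\left(L \right)} = 54$ ($w{\left(L \right)} = - 6 \left(\left(-1\right) 9\right) = \left(-6\right) \left(-9\right) = 54$)
$U{\left(J \right)} = 54 \sqrt{J}$
$\frac{1}{U{\left(N{\left(-6,5 \right)} \right)} + 4909} = \frac{1}{54 \sqrt{1 - 5} + 4909} = \frac{1}{54 \sqrt{-4} + 4909} = \frac{1}{54 \cdot 2 i + 4909} = \frac{1}{108 i + 4909} = \frac{1}{4909 + 108 i} = \frac{4909 - 108 i}{24109945}$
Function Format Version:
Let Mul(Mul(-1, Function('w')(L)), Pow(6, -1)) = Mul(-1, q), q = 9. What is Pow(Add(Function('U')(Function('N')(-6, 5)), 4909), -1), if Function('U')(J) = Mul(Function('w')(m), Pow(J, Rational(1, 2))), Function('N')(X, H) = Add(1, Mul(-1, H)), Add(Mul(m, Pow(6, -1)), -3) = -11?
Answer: Add(Rational(4909, 24109945), Mul(Rational(-108, 24109945), I)) ≈ Add(0.00020361, Mul(-4.4795e-6, I))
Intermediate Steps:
m = -48 (m = Add(18, Mul(6, -11)) = Add(18, -66) = -48)
Function('w')(L) = 54 (Function('w')(L) = Mul(-6, Mul(-1, 9)) = Mul(-6, -9) = 54)
Function('U')(J) = Mul(54, Pow(J, Rational(1, 2)))
Pow(Add(Function('U')(Function('N')(-6, 5)), 4909), -1) = Pow(Add(Mul(54, Pow(Add(1, Mul(-1, 5)), Rational(1, 2))), 4909), -1) = Pow(Add(Mul(54, Pow(Add(1, -5), Rational(1, 2))), 4909), -1) = Pow(Add(Mul(54, Pow(-4, Rational(1, 2))), 4909), -1) = Pow(Add(Mul(54, Mul(2, I)), 4909), -1) = Pow(Add(Mul(108, I), 4909), -1) = Pow(Add(4909, Mul(108, I)), -1) = Mul(Rational(1, 24109945), Add(4909, Mul(-108, I)))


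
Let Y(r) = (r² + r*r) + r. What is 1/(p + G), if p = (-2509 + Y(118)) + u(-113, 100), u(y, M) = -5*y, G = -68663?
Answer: -1/42641 ≈ -2.3452e-5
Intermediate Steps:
Y(r) = r + 2*r² (Y(r) = (r² + r²) + r = 2*r² + r = r + 2*r²)
p = 26022 (p = (-2509 + 118*(1 + 2*118)) - 5*(-113) = (-2509 + 118*(1 + 236)) + 565 = (-2509 + 118*237) + 565 = (-2509 + 27966) + 565 = 25457 + 565 = 26022)
1/(p + G) = 1/(26022 - 68663) = 1/(-42641) = -1/42641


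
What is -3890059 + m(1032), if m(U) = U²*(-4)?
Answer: -8150155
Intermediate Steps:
m(U) = -4*U²
-3890059 + m(1032) = -3890059 - 4*1032² = -3890059 - 4*1065024 = -3890059 - 4260096 = -8150155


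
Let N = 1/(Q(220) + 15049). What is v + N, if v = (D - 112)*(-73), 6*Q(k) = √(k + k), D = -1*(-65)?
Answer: 6993241028510/2038251499 - 3*√110/2038251499 ≈ 3431.0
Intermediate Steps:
D = 65
Q(k) = √2*√k/6 (Q(k) = √(k + k)/6 = √(2*k)/6 = (√2*√k)/6 = √2*√k/6)
v = 3431 (v = (65 - 112)*(-73) = -47*(-73) = 3431)
N = 1/(15049 + √110/3) (N = 1/(√2*√220/6 + 15049) = 1/(√2*(2*√55)/6 + 15049) = 1/(√110/3 + 15049) = 1/(15049 + √110/3) ≈ 6.6434e-5)
v + N = 3431 + (135441/2038251499 - 3*√110/2038251499) = 6993241028510/2038251499 - 3*√110/2038251499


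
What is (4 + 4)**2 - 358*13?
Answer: -4590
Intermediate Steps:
(4 + 4)**2 - 358*13 = 8**2 - 4654 = 64 - 4654 = -4590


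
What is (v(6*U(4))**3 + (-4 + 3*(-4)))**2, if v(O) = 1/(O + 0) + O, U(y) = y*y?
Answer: 613086597033296576698369/782757789696 ≈ 7.8324e+11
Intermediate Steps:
U(y) = y**2
v(O) = O + 1/O (v(O) = 1/O + O = O + 1/O)
(v(6*U(4))**3 + (-4 + 3*(-4)))**2 = ((6*4**2 + 1/(6*4**2))**3 + (-4 + 3*(-4)))**2 = ((6*16 + 1/(6*16))**3 + (-4 - 12))**2 = ((96 + 1/96)**3 - 16)**2 = ((9217/96)**3 - 16)**2 = (783012621313/884736 - 16)**2 = (782998465537/884736)**2 = 613086597033296576698369/782757789696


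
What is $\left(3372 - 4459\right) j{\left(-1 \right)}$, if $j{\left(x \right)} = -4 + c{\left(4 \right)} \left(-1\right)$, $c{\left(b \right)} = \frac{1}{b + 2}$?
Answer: $\frac{27175}{6} \approx 4529.2$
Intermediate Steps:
$c{\left(b \right)} = \frac{1}{2 + b}$
$j{\left(x \right)} = - \frac{25}{6}$ ($j{\left(x \right)} = -4 + \frac{1}{2 + 4} \left(-1\right) = -4 + \frac{1}{6} \left(-1\right) = -4 - \frac{1}{6} = - \frac{25}{6}$)
$\left(3372 - 4459\right) j{\left(-1 \right)} = \left(3372 - 4459\right) \left(- \frac{25}{6}\right) = \left(-1087\right) \left(- \frac{25}{6}\right) = \frac{27175}{6}$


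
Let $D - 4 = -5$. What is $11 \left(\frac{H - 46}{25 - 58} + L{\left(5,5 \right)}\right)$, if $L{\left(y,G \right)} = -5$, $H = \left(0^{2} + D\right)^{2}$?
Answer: $-40$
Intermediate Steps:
$D = -1$ ($D = 4 - 5 = -1$)
$H = 1$ ($H = \left(0^{2} - 1\right)^{2} = \left(0 - 1\right)^{2} = \left(-1\right)^{2} = 1$)
$11 \left(\frac{H - 46}{25 - 58} + L{\left(5,5 \right)}\right) = 11 \left(\frac{1 - 46}{25 - 58} - 5\right) = 11 \left(- \frac{45}{-33} - 5\right) = 11 \left(\left(-45\right) \left(- \frac{1}{33}\right) - 5\right) = 11 \left(\frac{15}{11} - 5\right) = 11 \left(- \frac{40}{11}\right) = -40$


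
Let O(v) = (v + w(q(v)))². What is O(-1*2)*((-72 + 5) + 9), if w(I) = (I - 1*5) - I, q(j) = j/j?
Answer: -2842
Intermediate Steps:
q(j) = 1
w(I) = -5 (w(I) = (I - 5) - I = (-5 + I) - I = -5)
O(v) = (-5 + v)² (O(v) = (v - 5)² = (-5 + v)²)
O(-1*2)*((-72 + 5) + 9) = (-5 - 1*2)²*((-72 + 5) + 9) = (-5 - 2)²*(-67 + 9) = (-7)²*(-58) = 49*(-58) = -2842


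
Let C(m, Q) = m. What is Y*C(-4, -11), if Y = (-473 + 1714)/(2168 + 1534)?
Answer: -2482/1851 ≈ -1.3409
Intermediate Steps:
Y = 1241/3702 ≈ 0.33522
Y*C(-4, -11) = (1241/3702)*(-4) = -2482/1851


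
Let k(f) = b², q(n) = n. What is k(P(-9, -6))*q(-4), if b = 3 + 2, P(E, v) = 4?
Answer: -100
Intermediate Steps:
b = 5
k(f) = 25 (k(f) = 5² = 25)
k(P(-9, -6))*q(-4) = 25*(-4) = -100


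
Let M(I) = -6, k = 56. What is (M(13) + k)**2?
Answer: 2500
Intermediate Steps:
(M(13) + k)**2 = (-6 + 56)**2 = 50**2 = 2500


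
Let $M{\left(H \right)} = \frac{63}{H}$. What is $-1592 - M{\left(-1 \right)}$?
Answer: $-1529$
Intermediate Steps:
$-1592 - M{\left(-1 \right)} = -1592 - \frac{63}{-1} = -1592 - 63 \left(-1\right) = -1592 - -63 = -1592 + 63 = -1529$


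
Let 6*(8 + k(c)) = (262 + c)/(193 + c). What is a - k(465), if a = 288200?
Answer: 1137844457/3948 ≈ 2.8821e+5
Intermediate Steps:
k(c) = -8 + (262 + c)/(6*(193 + c)) (k(c) = -8 + ((262 + c)/(193 + c))/6 = -8 + (262 + c)/(6*(193 + c)))
a - k(465) = 288200 - (-9002 - 47*465)/(6*(193 + 465)) = 288200 - (-9002 - 21855)/(6*658) = 288200 - (-30857)/(6*658) = 288200 - 1*(-30857/3948) = 288200 + 30857/3948 = 1137844457/3948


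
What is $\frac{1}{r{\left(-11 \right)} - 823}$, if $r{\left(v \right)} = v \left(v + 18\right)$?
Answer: $- \frac{1}{900} \approx -0.0011111$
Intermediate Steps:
$r{\left(v \right)} = v \left(18 + v\right)$
$\frac{1}{r{\left(-11 \right)} - 823} = \frac{1}{- 11 \left(18 - 11\right) - 823} = \frac{1}{\left(-11\right) 7 - 823} = \frac{1}{-77 - 823} = \frac{1}{-900} = - \frac{1}{900}$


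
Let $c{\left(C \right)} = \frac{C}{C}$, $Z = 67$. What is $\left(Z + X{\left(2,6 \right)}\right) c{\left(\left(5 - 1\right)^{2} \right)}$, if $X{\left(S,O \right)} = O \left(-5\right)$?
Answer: $37$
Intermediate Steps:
$X{\left(S,O \right)} = - 5 O$
$c{\left(C \right)} = 1$
$\left(Z + X{\left(2,6 \right)}\right) c{\left(\left(5 - 1\right)^{2} \right)} = \left(67 - 30\right) 1 = 37 \cdot 1 = 37$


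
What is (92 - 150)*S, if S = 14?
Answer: -812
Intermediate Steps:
(92 - 150)*S = (92 - 150)*14 = -58*14 = -812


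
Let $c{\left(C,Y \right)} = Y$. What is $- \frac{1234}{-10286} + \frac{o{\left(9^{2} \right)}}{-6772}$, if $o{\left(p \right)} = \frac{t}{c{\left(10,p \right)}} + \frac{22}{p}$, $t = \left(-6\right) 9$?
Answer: $\frac{84652205}{705275019} \approx 0.12003$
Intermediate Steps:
$t = -54$
$o{\left(p \right)} = - \frac{32}{p}$ ($o{\left(p \right)} = - \frac{54}{p} + \frac{22}{p} = - \frac{32}{p}$)
$- \frac{1234}{-10286} + \frac{o{\left(9^{2} \right)}}{-6772} = - \frac{1234}{-10286} + \frac{\left(-32\right) \frac{1}{9^{2}}}{-6772} = \left(-1234\right) \left(- \frac{1}{10286}\right) + - \frac{32}{81} \left(- \frac{1}{6772}\right) = \frac{617}{5143} + \left(-32\right) \frac{1}{81} \left(- \frac{1}{6772}\right) = \frac{617}{5143} - - \frac{8}{137133} = \frac{617}{5143} + \frac{8}{137133} = \frac{84652205}{705275019}$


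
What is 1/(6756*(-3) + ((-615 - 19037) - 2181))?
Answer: -1/42101 ≈ -2.3752e-5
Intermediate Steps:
1/(6756*(-3) + ((-615 - 19037) - 2181)) = 1/(-20268 + (-19652 - 2181)) = 1/(-20268 - 21833) = 1/(-42101) = -1/42101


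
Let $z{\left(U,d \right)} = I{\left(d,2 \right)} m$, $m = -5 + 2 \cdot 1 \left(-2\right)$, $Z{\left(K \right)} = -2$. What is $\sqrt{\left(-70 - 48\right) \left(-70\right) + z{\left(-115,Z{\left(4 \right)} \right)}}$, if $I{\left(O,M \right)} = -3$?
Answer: $\sqrt{8287} \approx 91.033$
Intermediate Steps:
$m = -9$ ($m = -5 + 2 \left(-2\right) = -5 - 4 = -9$)
$z{\left(U,d \right)} = 27$ ($z{\left(U,d \right)} = \left(-3\right) \left(-9\right) = 27$)
$\sqrt{\left(-70 - 48\right) \left(-70\right) + z{\left(-115,Z{\left(4 \right)} \right)}} = \sqrt{\left(-70 - 48\right) \left(-70\right) + 27} = \sqrt{\left(-118\right) \left(-70\right) + 27} = \sqrt{8260 + 27} = \sqrt{8287}$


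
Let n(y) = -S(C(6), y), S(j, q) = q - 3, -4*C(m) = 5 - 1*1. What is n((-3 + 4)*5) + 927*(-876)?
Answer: -812054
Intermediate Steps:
C(m) = -1 (C(m) = -(5 - 1*1)/4 = -(5 - 1)/4 = -1/4*4 = -1)
S(j, q) = -3 + q
n(y) = 3 - y (n(y) = -(-3 + y) = 3 - y)
n((-3 + 4)*5) + 927*(-876) = (3 - (-3 + 4)*5) + 927*(-876) = (3 - 5) - 812052 = -2 - 812052 = -812054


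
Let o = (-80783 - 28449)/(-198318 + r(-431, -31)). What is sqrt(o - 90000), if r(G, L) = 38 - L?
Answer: 4*I*sqrt(221076142809702)/198249 ≈ 300.0*I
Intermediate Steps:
o = 109232/198249 (o = (-80783 - 28449)/(-198318 + (38 - 1*(-31))) = -109232/(-198318 + (38 + 31)) = -109232/(-198318 + 69) = -109232/(-198249) = -109232*(-1/198249) = 109232/198249 ≈ 0.55098)
sqrt(o - 90000) = sqrt(109232/198249 - 90000) = sqrt(-17842300768/198249) = 4*I*sqrt(221076142809702)/198249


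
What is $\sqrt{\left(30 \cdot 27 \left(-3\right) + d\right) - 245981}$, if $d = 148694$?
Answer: $i \sqrt{99717} \approx 315.78 i$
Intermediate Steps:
$\sqrt{\left(30 \cdot 27 \left(-3\right) + d\right) - 245981} = \sqrt{\left(30 \cdot 27 \left(-3\right) + 148694\right) - 245981} = \sqrt{\left(810 \left(-3\right) + 148694\right) - 245981} = \sqrt{\left(-2430 + 148694\right) - 245981} = \sqrt{146264 - 245981} = \sqrt{-99717} = i \sqrt{99717}$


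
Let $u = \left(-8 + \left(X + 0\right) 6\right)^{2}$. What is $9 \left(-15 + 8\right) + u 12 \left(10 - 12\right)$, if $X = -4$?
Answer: $-24639$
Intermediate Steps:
$u = 1024$ ($u = \left(-8 + \left(-4 + 0\right) 6\right)^{2} = \left(-8 - 24\right)^{2} = \left(-32\right)^{2} = 1024$)
$9 \left(-15 + 8\right) + u 12 \left(10 - 12\right) = 9 \left(-15 + 8\right) + 1024 \cdot 12 \left(10 - 12\right) = 9 \left(-7\right) + 1024 \cdot 12 \left(-2\right) = -63 + 1024 \left(-24\right) = -63 - 24576 = -24639$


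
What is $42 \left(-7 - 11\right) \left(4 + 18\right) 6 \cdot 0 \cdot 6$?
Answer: $0$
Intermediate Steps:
$42 \left(-7 - 11\right) \left(4 + 18\right) 6 \cdot 0 \cdot 6 = 42 \left(\left(-18\right) 22\right) 0 \cdot 6 = 42 \left(-396\right) 0 = \left(-16632\right) 0 = 0$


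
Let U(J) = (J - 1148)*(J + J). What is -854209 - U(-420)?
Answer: -2171329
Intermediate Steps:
U(J) = 2*J*(-1148 + J) (U(J) = (-1148 + J)*(2*J) = 2*J*(-1148 + J))
-854209 - U(-420) = -854209 - 2*(-420)*(-1148 - 420) = -854209 - 2*(-420)*(-1568) = -854209 - 1*1317120 = -854209 - 1317120 = -2171329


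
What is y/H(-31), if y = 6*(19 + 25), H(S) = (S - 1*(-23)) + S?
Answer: -88/13 ≈ -6.7692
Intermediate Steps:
H(S) = 23 + 2*S (H(S) = (S + 23) + S = (23 + S) + S = 23 + 2*S)
y = 264 (y = 6*44 = 264)
y/H(-31) = 264/(23 + 2*(-31)) = 264/(23 - 62) = 264/(-39) = 264*(-1/39) = -88/13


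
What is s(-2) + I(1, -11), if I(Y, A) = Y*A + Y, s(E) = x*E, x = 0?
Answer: -10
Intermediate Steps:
s(E) = 0 (s(E) = 0*E = 0)
I(Y, A) = Y + A*Y (I(Y, A) = A*Y + Y = Y + A*Y)
s(-2) + I(1, -11) = 0 + 1*(1 - 11) = 0 + 1*(-10) = 0 - 10 = -10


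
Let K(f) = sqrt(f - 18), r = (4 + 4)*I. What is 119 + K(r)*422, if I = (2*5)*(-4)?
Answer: 119 + 5486*I*sqrt(2) ≈ 119.0 + 7758.4*I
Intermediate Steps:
I = -40 (I = 10*(-4) = -40)
r = -320 (r = (4 + 4)*(-40) = 8*(-40) = -320)
K(f) = sqrt(-18 + f)
119 + K(r)*422 = 119 + sqrt(-18 - 320)*422 = 119 + sqrt(-338)*422 = 119 + (13*I*sqrt(2))*422 = 119 + 5486*I*sqrt(2)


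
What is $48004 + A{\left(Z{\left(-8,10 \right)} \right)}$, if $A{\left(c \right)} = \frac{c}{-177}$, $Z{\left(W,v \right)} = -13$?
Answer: $\frac{8496721}{177} \approx 48004.0$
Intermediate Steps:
$A{\left(c \right)} = - \frac{c}{177}$ ($A{\left(c \right)} = c \left(- \frac{1}{177}\right) = - \frac{c}{177}$)
$48004 + A{\left(Z{\left(-8,10 \right)} \right)} = 48004 - - \frac{13}{177} = 48004 + \frac{13}{177} = \frac{8496721}{177}$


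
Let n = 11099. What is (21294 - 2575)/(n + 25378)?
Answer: 18719/36477 ≈ 0.51317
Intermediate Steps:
(21294 - 2575)/(n + 25378) = (21294 - 2575)/(11099 + 25378) = 18719/36477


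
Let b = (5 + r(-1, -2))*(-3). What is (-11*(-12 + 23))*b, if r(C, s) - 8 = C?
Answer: 4356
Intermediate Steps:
r(C, s) = 8 + C
b = -36 (b = (5 + (8 - 1))*(-3) = (5 + 7)*(-3) = 12*(-3) = -36)
(-11*(-12 + 23))*b = -11*(-12 + 23)*(-36) = -11*11*(-36) = -121*(-36) = 4356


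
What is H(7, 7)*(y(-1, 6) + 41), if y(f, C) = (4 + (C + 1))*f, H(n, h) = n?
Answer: 210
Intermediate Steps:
y(f, C) = f*(5 + C) (y(f, C) = (4 + (1 + C))*f = (5 + C)*f = f*(5 + C))
H(7, 7)*(y(-1, 6) + 41) = 7*(-(5 + 6) + 41) = 7*(-1*11 + 41) = 7*(-11 + 41) = 7*30 = 210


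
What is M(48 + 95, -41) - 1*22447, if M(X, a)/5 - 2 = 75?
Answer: -22062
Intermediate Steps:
M(X, a) = 385 (M(X, a) = 10 + 5*75 = 10 + 375 = 385)
M(48 + 95, -41) - 1*22447 = 385 - 1*22447 = 385 - 22447 = -22062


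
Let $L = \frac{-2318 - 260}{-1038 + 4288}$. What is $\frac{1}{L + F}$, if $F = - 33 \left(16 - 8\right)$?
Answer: $- \frac{1625}{430289} \approx -0.0037765$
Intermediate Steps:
$L = - \frac{1289}{1625}$ ($L = - \frac{2578}{3250} = \left(-2578\right) \frac{1}{3250} = - \frac{1289}{1625} \approx -0.79323$)
$F = -264$ ($F = \left(-33\right) 8 = -264$)
$\frac{1}{L + F} = \frac{1}{- \frac{1289}{1625} - 264} = \frac{1}{- \frac{430289}{1625}} = - \frac{1625}{430289}$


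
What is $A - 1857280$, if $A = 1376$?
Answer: $-1855904$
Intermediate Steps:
$A - 1857280 = 1376 - 1857280 = -1855904$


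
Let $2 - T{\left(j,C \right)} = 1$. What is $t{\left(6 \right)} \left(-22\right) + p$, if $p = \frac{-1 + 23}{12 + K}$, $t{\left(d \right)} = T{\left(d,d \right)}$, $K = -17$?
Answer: $- \frac{132}{5} \approx -26.4$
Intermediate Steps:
$T{\left(j,C \right)} = 1$ ($T{\left(j,C \right)} = 2 - 1 = 1$)
$t{\left(d \right)} = 1$
$p = - \frac{22}{5}$ ($p = \frac{-1 + 23}{12 - 17} = \frac{22}{-5} = 22 \left(- \frac{1}{5}\right) = - \frac{22}{5} \approx -4.4$)
$t{\left(6 \right)} \left(-22\right) + p = 1 \left(-22\right) - \frac{22}{5} = -22 - \frac{22}{5} = - \frac{132}{5}$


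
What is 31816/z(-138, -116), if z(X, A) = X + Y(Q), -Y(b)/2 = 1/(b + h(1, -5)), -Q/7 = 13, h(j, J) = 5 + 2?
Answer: -1336272/5795 ≈ -230.59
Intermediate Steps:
h(j, J) = 7
Q = -91 (Q = -7*13 = -91)
Y(b) = -2/(7 + b) (Y(b) = -2/(b + 7) = -2/(7 + b))
z(X, A) = 1/42 + X (z(X, A) = X - 2/(7 - 91) = X - 2/(-84) = X - 2*(-1/84) = X + 1/42 = 1/42 + X)
31816/z(-138, -116) = 31816/(1/42 - 138) = 31816/(-5795/42) = 31816*(-42/5795) = -1336272/5795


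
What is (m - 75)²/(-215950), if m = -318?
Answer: -154449/215950 ≈ -0.71521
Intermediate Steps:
(m - 75)²/(-215950) = (-318 - 75)²/(-215950) = (-393)²*(-1/215950) = 154449*(-1/215950) = -154449/215950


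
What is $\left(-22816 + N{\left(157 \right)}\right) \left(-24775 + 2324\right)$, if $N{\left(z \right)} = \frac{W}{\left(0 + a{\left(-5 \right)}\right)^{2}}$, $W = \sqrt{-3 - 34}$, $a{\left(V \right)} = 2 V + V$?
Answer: $512242016 - \frac{22451 i \sqrt{37}}{225} \approx 5.1224 \cdot 10^{8} - 606.95 i$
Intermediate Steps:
$a{\left(V \right)} = 3 V$
$W = i \sqrt{37}$ ($W = \sqrt{-37} = i \sqrt{37} \approx 6.0828 i$)
$N{\left(z \right)} = \frac{i \sqrt{37}}{225}$ ($N{\left(z \right)} = \frac{i \sqrt{37}}{\left(0 + 3 \left(-5\right)\right)^{2}} = \frac{i \sqrt{37}}{\left(0 - 15\right)^{2}} = \frac{i \sqrt{37}}{\left(-15\right)^{2}} = \frac{i \sqrt{37}}{225}$)
$\left(-22816 + N{\left(157 \right)}\right) \left(-24775 + 2324\right) = \left(-22816 + \frac{i \sqrt{37}}{225}\right) \left(-24775 + 2324\right) = \left(-22816 + \frac{i \sqrt{37}}{225}\right) \left(-22451\right) = 512242016 - \frac{22451 i \sqrt{37}}{225}$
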